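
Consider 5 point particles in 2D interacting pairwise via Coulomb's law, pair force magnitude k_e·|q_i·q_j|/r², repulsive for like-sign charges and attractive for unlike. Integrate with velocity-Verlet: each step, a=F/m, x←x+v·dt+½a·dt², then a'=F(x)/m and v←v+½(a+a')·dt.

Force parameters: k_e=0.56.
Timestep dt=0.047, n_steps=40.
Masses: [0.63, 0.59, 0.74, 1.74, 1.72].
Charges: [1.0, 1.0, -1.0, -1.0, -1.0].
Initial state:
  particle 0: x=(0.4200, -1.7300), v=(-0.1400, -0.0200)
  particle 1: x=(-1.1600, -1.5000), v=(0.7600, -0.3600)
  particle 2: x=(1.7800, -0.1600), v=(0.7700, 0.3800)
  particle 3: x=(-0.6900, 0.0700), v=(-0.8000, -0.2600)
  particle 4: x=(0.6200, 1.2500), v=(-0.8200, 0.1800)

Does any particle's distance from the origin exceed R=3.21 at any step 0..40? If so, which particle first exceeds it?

step 0: x0=(0.4200, -1.7300) x1=(-1.1600, -1.5000) x2=(1.7800, -0.1600) x3=(-0.6900, 0.0700) x4=(0.6200, 1.2500)
step 1: x0=(0.4138, -1.7305) x1=(-1.1244, -1.5164) x2=(1.8163, -0.1425) x3=(-0.7277, 0.0575) x4=(0.5815, 1.2586)
step 2: x0=(0.4086, -1.7303) x1=(-1.0892, -1.5316) x2=(1.8528, -0.1258) x3=(-0.7657, 0.0445) x4=(0.5429, 1.2673)
step 3: x0=(0.4042, -1.7292) x1=(-1.0545, -1.5456) x2=(1.8894, -0.1097) x3=(-0.8040, 0.0309) x4=(0.5043, 1.2762)
step 4: x0=(0.4007, -1.7274) x1=(-1.0204, -1.5585) x2=(1.9262, -0.0943) x3=(-0.8424, 0.0168) x4=(0.4658, 1.2852)
step 5: x0=(0.3983, -1.7248) x1=(-0.9869, -1.5701) x2=(1.9632, -0.0795) x3=(-0.8810, 0.0021) x4=(0.4272, 1.2943)
step 6: x0=(0.3968, -1.7216) x1=(-0.9541, -1.5805) x2=(2.0002, -0.0652) x3=(-0.9198, -0.0131) x4=(0.3886, 1.3036)
step 7: x0=(0.3964, -1.7176) x1=(-0.9222, -1.5897) x2=(2.0375, -0.0515) x3=(-0.9588, -0.0289) x4=(0.3500, 1.3130)
step 8: x0=(0.3971, -1.7129) x1=(-0.8913, -1.5976) x2=(2.0748, -0.0383) x3=(-0.9978, -0.0452) x4=(0.3114, 1.3225)
step 9: x0=(0.3990, -1.7076) x1=(-0.8614, -1.6042) x2=(2.1122, -0.0256) x3=(-1.0370, -0.0621) x4=(0.2728, 1.3321)
step 10: x0=(0.4020, -1.7016) x1=(-0.8327, -1.6096) x2=(2.1498, -0.0134) x3=(-1.0762, -0.0795) x4=(0.2342, 1.3417)
step 11: x0=(0.4063, -1.6949) x1=(-0.8053, -1.6138) x2=(2.1874, -0.0016) x3=(-1.1154, -0.0975) x4=(0.1956, 1.3514)
step 12: x0=(0.4119, -1.6876) x1=(-0.7792, -1.6166) x2=(2.2250, 0.0098) x3=(-1.1548, -0.1160) x4=(0.1571, 1.3612)
step 13: x0=(0.4187, -1.6797) x1=(-0.7546, -1.6183) x2=(2.2628, 0.0208) x3=(-1.1941, -0.1351) x4=(0.1185, 1.3711)
step 14: x0=(0.4269, -1.6712) x1=(-0.7315, -1.6188) x2=(2.3005, 0.0314) x3=(-1.2334, -0.1546) x4=(0.0799, 1.3810)
step 15: x0=(0.4365, -1.6621) x1=(-0.7101, -1.6180) x2=(2.3383, 0.0417) x3=(-1.2726, -0.1747) x4=(0.0414, 1.3909)
step 16: x0=(0.4475, -1.6523) x1=(-0.6903, -1.6161) x2=(2.3761, 0.0516) x3=(-1.3119, -0.1953) x4=(0.0028, 1.4009)
step 17: x0=(0.4598, -1.6420) x1=(-0.6724, -1.6131) x2=(2.4139, 0.0611) x3=(-1.3510, -0.2163) x4=(-0.0357, 1.4109)
step 18: x0=(0.4737, -1.6311) x1=(-0.6562, -1.6089) x2=(2.4517, 0.0704) x3=(-1.3901, -0.2379) x4=(-0.0742, 1.4209)
step 19: x0=(0.4889, -1.6196) x1=(-0.6419, -1.6037) x2=(2.4895, 0.0793) x3=(-1.4291, -0.2599) x4=(-0.1127, 1.4309)
step 20: x0=(0.5056, -1.6075) x1=(-0.6295, -1.5973) x2=(2.5273, 0.0879) x3=(-1.4679, -0.2823) x4=(-0.1511, 1.4410)
step 21: x0=(0.5237, -1.5949) x1=(-0.6191, -1.5900) x2=(2.5651, 0.0963) x3=(-1.5067, -0.3052) x4=(-0.1896, 1.4510)
step 22: x0=(0.5431, -1.5818) x1=(-0.6105, -1.5816) x2=(2.6028, 0.1043) x3=(-1.5453, -0.3286) x4=(-0.2280, 1.4611)
step 23: x0=(0.5639, -1.5680) x1=(-0.6039, -1.5722) x2=(2.6404, 0.1121) x3=(-1.5837, -0.3523) x4=(-0.2664, 1.4712)
step 24: x0=(0.5861, -1.5538) x1=(-0.5991, -1.5619) x2=(2.6780, 0.1196) x3=(-1.6220, -0.3765) x4=(-0.3047, 1.4813)
step 25: x0=(0.6095, -1.5391) x1=(-0.5963, -1.5507) x2=(2.7156, 0.1269) x3=(-1.6601, -0.4010) x4=(-0.3430, 1.4913)
step 26: x0=(0.6342, -1.5238) x1=(-0.5953, -1.5385) x2=(2.7531, 0.1339) x3=(-1.6981, -0.4259) x4=(-0.3813, 1.5014)
step 27: x0=(0.6600, -1.5081) x1=(-0.5962, -1.5255) x2=(2.7905, 0.1407) x3=(-1.7358, -0.4512) x4=(-0.4195, 1.5114)
step 28: x0=(0.6870, -1.4918) x1=(-0.5988, -1.5116) x2=(2.8278, 0.1472) x3=(-1.7733, -0.4768) x4=(-0.4577, 1.5215)
step 29: x0=(0.7150, -1.4752) x1=(-0.6033, -1.4969) x2=(2.8650, 0.1536) x3=(-1.8107, -0.5028) x4=(-0.4959, 1.5315)
step 30: x0=(0.7441, -1.4580) x1=(-0.6095, -1.4813) x2=(2.9022, 0.1596) x3=(-1.8478, -0.5291) x4=(-0.5340, 1.5415)
step 31: x0=(0.7741, -1.4404) x1=(-0.6173, -1.4650) x2=(2.9392, 0.1655) x3=(-1.8847, -0.5557) x4=(-0.5721, 1.5515)
step 32: x0=(0.8051, -1.4224) x1=(-0.6268, -1.4479) x2=(2.9761, 0.1712) x3=(-1.9213, -0.5826) x4=(-0.6102, 1.5614)
step 33: x0=(0.8369, -1.4040) x1=(-0.6380, -1.4300) x2=(3.0129, 0.1766) x3=(-1.9577, -0.6098) x4=(-0.6482, 1.5714)
step 34: x0=(0.8696, -1.3852) x1=(-0.6507, -1.4114) x2=(3.0497, 0.1818) x3=(-1.9939, -0.6373) x4=(-0.6862, 1.5813)
step 35: x0=(0.9030, -1.3660) x1=(-0.6650, -1.3921) x2=(3.0862, 0.1869) x3=(-2.0298, -0.6650) x4=(-0.7241, 1.5912)
step 36: x0=(0.9372, -1.3465) x1=(-0.6807, -1.3722) x2=(3.1227, 0.1917) x3=(-2.0655, -0.6930) x4=(-0.7620, 1.6010)
step 37: x0=(0.9720, -1.3265) x1=(-0.6980, -1.3515) x2=(3.1590, 0.1963) x3=(-2.1008, -0.7212) x4=(-0.7998, 1.6108)
step 38: x0=(1.0075, -1.3063) x1=(-0.7167, -1.3303) x2=(3.1952, 0.2008) x3=(-2.1360, -0.7497) x4=(-0.8376, 1.6206)
step 39: x0=(1.0436, -1.2856) x1=(-0.7369, -1.3084) x2=(3.2313, 0.2050) x3=(-2.1708, -0.7783) x4=(-0.8753, 1.6304)
step 40: x0=(1.0803, -1.2647) x1=(-0.7584, -1.2859) x2=(3.2672, 0.2091) x3=(-2.2053, -0.8072) x4=(-0.9130, 1.6401)

yes, particle 2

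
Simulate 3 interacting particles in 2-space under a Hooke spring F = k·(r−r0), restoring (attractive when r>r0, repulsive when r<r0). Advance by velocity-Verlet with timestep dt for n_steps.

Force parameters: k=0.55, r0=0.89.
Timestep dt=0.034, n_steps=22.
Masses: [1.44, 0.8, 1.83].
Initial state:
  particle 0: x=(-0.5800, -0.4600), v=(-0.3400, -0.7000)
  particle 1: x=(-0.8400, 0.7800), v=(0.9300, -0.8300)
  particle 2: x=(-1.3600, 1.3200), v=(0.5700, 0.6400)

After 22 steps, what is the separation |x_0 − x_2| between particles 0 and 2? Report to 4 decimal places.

2.5037

step 0: x0=(-0.5800, -0.4600) x1=(-0.8400, 0.7800) x2=(-1.3600, 1.3200)
step 1: x0=(-0.5917, -0.4835) x1=(-0.8083, 0.7516) x2=(-1.3406, 1.3416)
step 2: x0=(-0.6036, -0.5064) x1=(-0.7765, 0.7228) x2=(-1.3210, 1.3629)
step 3: x0=(-0.6156, -0.5287) x1=(-0.7447, 0.6938) x2=(-1.3013, 1.3838)
step 4: x0=(-0.6279, -0.5504) x1=(-0.7128, 0.6645) x2=(-1.2815, 1.4044)
step 5: x0=(-0.6403, -0.5714) x1=(-0.6809, 0.6349) x2=(-1.2615, 1.4246)
step 6: x0=(-0.6529, -0.5918) x1=(-0.6491, 0.6052) x2=(-1.2415, 1.4443)
step 7: x0=(-0.6657, -0.6115) x1=(-0.6173, 0.5753) x2=(-1.2212, 1.4636)
step 8: x0=(-0.6786, -0.6306) x1=(-0.5856, 0.5452) x2=(-1.2008, 1.4824)
step 9: x0=(-0.6916, -0.6490) x1=(-0.5540, 0.5151) x2=(-1.1803, 1.5008)
step 10: x0=(-0.7047, -0.6667) x1=(-0.5226, 0.4850) x2=(-1.1596, 1.5185)
step 11: x0=(-0.7179, -0.6837) x1=(-0.4913, 0.4549) x2=(-1.1387, 1.5358)
step 12: x0=(-0.7313, -0.6999) x1=(-0.4602, 0.4248) x2=(-1.1177, 1.5524)
step 13: x0=(-0.7447, -0.7155) x1=(-0.4294, 0.3948) x2=(-1.0966, 1.5685)
step 14: x0=(-0.7581, -0.7303) x1=(-0.3988, 0.3649) x2=(-1.0752, 1.5839)
step 15: x0=(-0.7716, -0.7444) x1=(-0.3684, 0.3351) x2=(-1.0538, 1.5987)
step 16: x0=(-0.7852, -0.7578) x1=(-0.3384, 0.3056) x2=(-1.0321, 1.6128)
step 17: x0=(-0.7987, -0.7703) x1=(-0.3086, 0.2762) x2=(-1.0104, 1.6262)
step 18: x0=(-0.8123, -0.7821) x1=(-0.2791, 0.2472) x2=(-0.9885, 1.6389)
step 19: x0=(-0.8259, -0.7931) x1=(-0.2500, 0.2184) x2=(-0.9664, 1.6509)
step 20: x0=(-0.8394, -0.8034) x1=(-0.2213, 0.1899) x2=(-0.9442, 1.6621)
step 21: x0=(-0.8530, -0.8128) x1=(-0.1929, 0.1617) x2=(-0.9219, 1.6725)
step 22: x0=(-0.8664, -0.8214) x1=(-0.1649, 0.1340) x2=(-0.8994, 1.6821)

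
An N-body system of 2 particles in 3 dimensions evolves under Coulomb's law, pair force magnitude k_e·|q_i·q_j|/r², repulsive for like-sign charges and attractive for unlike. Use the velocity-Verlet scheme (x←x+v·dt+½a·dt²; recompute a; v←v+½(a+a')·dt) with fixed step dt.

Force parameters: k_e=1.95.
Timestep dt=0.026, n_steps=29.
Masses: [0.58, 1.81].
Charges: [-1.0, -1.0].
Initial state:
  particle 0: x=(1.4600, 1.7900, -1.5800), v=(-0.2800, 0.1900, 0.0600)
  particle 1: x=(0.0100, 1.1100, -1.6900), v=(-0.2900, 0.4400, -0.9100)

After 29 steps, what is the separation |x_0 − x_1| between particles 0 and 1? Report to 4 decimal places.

2.1750

step 0: x0=(1.4600, 1.7900, -1.5800) x1=(0.0100, 1.1100, -1.6900)
step 1: x0=(1.4531, 1.7951, -1.5784) x1=(0.0023, 1.1214, -1.7137)
step 2: x0=(1.4470, 1.8006, -1.5767) x1=(-0.0056, 1.1326, -1.7374)
step 3: x0=(1.4417, 1.8065, -1.5750) x1=(-0.0138, 1.1438, -1.7611)
step 4: x0=(1.4372, 1.8127, -1.5731) x1=(-0.0222, 1.1548, -1.7848)
step 5: x0=(1.4335, 1.8193, -1.5712) x1=(-0.0309, 1.1657, -1.8086)
step 6: x0=(1.4306, 1.8262, -1.5691) x1=(-0.0398, 1.1765, -1.8325)
step 7: x0=(1.4285, 1.8335, -1.5668) x1=(-0.0490, 1.1872, -1.8563)
step 8: x0=(1.4271, 1.8411, -1.5645) x1=(-0.0584, 1.1978, -1.8803)
step 9: x0=(1.4264, 1.8490, -1.5619) x1=(-0.0681, 1.2083, -1.9042)
step 10: x0=(1.4265, 1.8573, -1.5592) x1=(-0.0780, 1.2187, -1.9283)
step 11: x0=(1.4274, 1.8658, -1.5563) x1=(-0.0881, 1.2290, -1.9524)
step 12: x0=(1.4289, 1.8747, -1.5532) x1=(-0.0985, 1.2391, -1.9765)
step 13: x0=(1.4311, 1.8838, -1.5500) x1=(-0.1091, 1.2492, -2.0007)
step 14: x0=(1.4341, 1.8932, -1.5465) x1=(-0.1199, 1.2592, -2.0250)
step 15: x0=(1.4376, 1.9029, -1.5428) x1=(-0.1309, 1.2692, -2.0493)
step 16: x0=(1.4419, 1.9129, -1.5389) x1=(-0.1422, 1.2790, -2.0737)
step 17: x0=(1.4467, 1.9231, -1.5348) x1=(-0.1536, 1.2887, -2.0982)
step 18: x0=(1.4522, 1.9336, -1.5305) x1=(-0.1652, 1.2984, -2.1227)
step 19: x0=(1.4583, 1.9442, -1.5260) x1=(-0.1770, 1.3080, -2.1473)
step 20: x0=(1.4649, 1.9552, -1.5213) x1=(-0.1890, 1.3175, -2.1720)
step 21: x0=(1.4721, 1.9663, -1.5163) x1=(-0.2012, 1.3270, -2.1968)
step 22: x0=(1.4799, 1.9776, -1.5111) x1=(-0.2136, 1.3364, -2.2216)
step 23: x0=(1.4881, 1.9891, -1.5057) x1=(-0.2261, 1.3457, -2.2465)
step 24: x0=(1.4969, 2.0009, -1.5001) x1=(-0.2388, 1.3550, -2.2715)
step 25: x0=(1.5062, 2.0128, -1.4942) x1=(-0.2516, 1.3642, -2.2965)
step 26: x0=(1.5159, 2.0248, -1.4882) x1=(-0.2646, 1.3733, -2.3216)
step 27: x0=(1.5261, 2.0371, -1.4819) x1=(-0.2777, 1.3824, -2.3468)
step 28: x0=(1.5367, 2.0495, -1.4754) x1=(-0.2910, 1.3915, -2.3720)
step 29: x0=(1.5478, 2.0620, -1.4687) x1=(-0.3044, 1.4005, -2.3973)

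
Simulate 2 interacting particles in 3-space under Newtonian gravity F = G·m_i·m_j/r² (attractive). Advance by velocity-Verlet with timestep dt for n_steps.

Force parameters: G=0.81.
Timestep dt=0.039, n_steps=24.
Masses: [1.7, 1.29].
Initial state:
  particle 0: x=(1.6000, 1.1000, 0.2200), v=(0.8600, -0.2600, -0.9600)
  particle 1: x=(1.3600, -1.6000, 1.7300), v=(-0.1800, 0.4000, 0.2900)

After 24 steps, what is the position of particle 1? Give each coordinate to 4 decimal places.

step 0: x0=(1.6000, 1.1000, 0.2200) x1=(1.3600, -1.6000, 1.7300)
step 1: x0=(1.6335, 1.0898, 0.1826) x1=(1.3530, -1.5843, 1.7413)
step 2: x0=(1.6671, 1.0794, 0.1453) x1=(1.3460, -1.5684, 1.7524)
step 3: x0=(1.7006, 1.0689, 0.1081) x1=(1.3390, -1.5524, 1.7634)
step 4: x0=(1.7340, 1.0583, 0.0709) x1=(1.3321, -1.5361, 1.7744)
step 5: x0=(1.7675, 1.0475, 0.0338) x1=(1.3252, -1.5197, 1.7852)
step 6: x0=(1.8009, 1.0367, -0.0031) x1=(1.3183, -1.5031, 1.7959)
step 7: x0=(1.8344, 1.0256, -0.0400) x1=(1.3114, -1.4863, 1.8064)
step 8: x0=(1.8677, 1.0145, -0.0768) x1=(1.3046, -1.4694, 1.8169)
step 9: x0=(1.9011, 1.0032, -0.1135) x1=(1.2978, -1.4523, 1.8272)
step 10: x0=(1.9344, 0.9918, -0.1501) x1=(1.2911, -1.4350, 1.8374)
step 11: x0=(1.9677, 0.9803, -0.1866) x1=(1.2844, -1.4176, 1.8475)
step 12: x0=(2.0010, 0.9687, -0.2230) x1=(1.2777, -1.4001, 1.8574)
step 13: x0=(2.0342, 0.9569, -0.2593) x1=(1.2711, -1.3824, 1.8672)
step 14: x0=(2.0674, 0.9451, -0.2955) x1=(1.2645, -1.3645, 1.8769)
step 15: x0=(2.1006, 0.9331, -0.3316) x1=(1.2580, -1.3465, 1.8864)
step 16: x0=(2.1337, 0.9211, -0.3676) x1=(1.2515, -1.3284, 1.8959)
step 17: x0=(2.1668, 0.9089, -0.4035) x1=(1.2451, -1.3102, 1.9052)
step 18: x0=(2.1998, 0.8967, -0.4393) x1=(1.2387, -1.2918, 1.9143)
step 19: x0=(2.2329, 0.8843, -0.4750) x1=(1.2324, -1.2733, 1.9233)
step 20: x0=(2.2658, 0.8719, -0.5106) x1=(1.2262, -1.2547, 1.9322)
step 21: x0=(2.2987, 0.8594, -0.5461) x1=(1.2200, -1.2359, 1.9410)
step 22: x0=(2.3316, 0.8468, -0.5815) x1=(1.2138, -1.2171, 1.9497)
step 23: x0=(2.3645, 0.8341, -0.6169) x1=(1.2077, -1.1982, 1.9582)
step 24: x0=(2.3972, 0.8214, -0.6521) x1=(1.2017, -1.1791, 1.9666)

(1.2017, -1.1791, 1.9666)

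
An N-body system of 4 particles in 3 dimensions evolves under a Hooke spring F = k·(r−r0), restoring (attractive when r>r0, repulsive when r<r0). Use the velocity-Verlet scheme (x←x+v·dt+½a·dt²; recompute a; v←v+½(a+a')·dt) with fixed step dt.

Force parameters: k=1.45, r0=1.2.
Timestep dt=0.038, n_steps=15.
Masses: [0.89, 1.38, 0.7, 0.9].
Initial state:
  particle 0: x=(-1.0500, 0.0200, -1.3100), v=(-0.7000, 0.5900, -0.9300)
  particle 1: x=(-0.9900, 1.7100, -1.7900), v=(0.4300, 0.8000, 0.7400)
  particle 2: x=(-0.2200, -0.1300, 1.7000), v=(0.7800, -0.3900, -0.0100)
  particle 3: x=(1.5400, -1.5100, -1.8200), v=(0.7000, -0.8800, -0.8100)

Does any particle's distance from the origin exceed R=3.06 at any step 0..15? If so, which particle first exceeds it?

step 0: x0=(-1.0500, 0.0200, -1.3100) x1=(-0.9900, 1.7100, -1.7900) x2=(-0.2200, -0.1300, 1.7000) x3=(1.5400, -1.5100, -1.8200)
step 1: x0=(-1.0741, 0.0419, -1.3437) x1=(-0.9719, 1.7373, -1.7599) x2=(-0.1901, -0.1442, 1.6894) x3=(1.5612, -1.5386, -1.8475)
step 2: x0=(-1.0931, 0.0624, -1.3740) x1=(-0.9503, 1.7582, -1.7261) x2=(-0.1597, -0.1571, 1.6585) x3=(1.5716, -1.5572, -1.8682)
step 3: x0=(-1.1067, 0.0815, -1.4009) x1=(-0.9252, 1.7728, -1.6886) x2=(-0.1290, -0.1686, 1.6073) x3=(1.5711, -1.5656, -1.8822)
step 4: x0=(-1.1148, 0.0990, -1.4242) x1=(-0.8967, 1.7809, -1.6478) x2=(-0.0981, -0.1786, 1.5362) x3=(1.5598, -1.5638, -1.8894)
step 5: x0=(-1.1173, 0.1149, -1.4441) x1=(-0.8647, 1.7826, -1.6038) x2=(-0.0673, -0.1869, 1.4460) x3=(1.5378, -1.5518, -1.8898)
step 6: x0=(-1.1143, 0.1290, -1.4606) x1=(-0.8295, 1.7780, -1.5569) x2=(-0.0367, -0.1936, 1.3374) x3=(1.5054, -1.5297, -1.8838)
step 7: x0=(-1.1058, 0.1414, -1.4738) x1=(-0.7911, 1.7671, -1.5074) x2=(-0.0064, -0.1984, 1.2113) x3=(1.4629, -1.4976, -1.8715)
step 8: x0=(-1.0919, 0.1520, -1.4839) x1=(-0.7497, 1.7501, -1.4556) x2=(0.0233, -0.2015, 1.0690) x3=(1.4109, -1.4559, -1.8533)
step 9: x0=(-1.0727, 0.1609, -1.4910) x1=(-0.7054, 1.7272, -1.4018) x2=(0.0524, -0.2027, 0.9119) x3=(1.3498, -1.4049, -1.8294)
step 10: x0=(-1.0485, 0.1681, -1.4954) x1=(-0.6584, 1.6988, -1.3463) x2=(0.0806, -0.2020, 0.7413) x3=(1.2802, -1.3450, -1.8003)
step 11: x0=(-1.0195, 0.1736, -1.4974) x1=(-0.6089, 1.6649, -1.2895) x2=(0.1080, -0.1995, 0.5590) x3=(1.2028, -1.2768, -1.7666)
step 12: x0=(-0.9862, 0.1777, -1.4972) x1=(-0.5571, 1.6260, -1.2316) x2=(0.1344, -0.1951, 0.3665) x3=(1.1184, -1.2007, -1.7287)
step 13: x0=(-0.9488, 0.1804, -1.4952) x1=(-0.5034, 1.5825, -1.1731) x2=(0.1597, -0.1889, 0.1657) x3=(1.0277, -1.1176, -1.6873)
step 14: x0=(-0.9078, 0.1819, -1.4917) x1=(-0.4478, 1.5346, -1.1141) x2=(0.1839, -0.1811, -0.0416) x3=(0.9315, -1.0281, -1.6428)
step 15: x0=(-0.8638, 0.1824, -1.4869) x1=(-0.3907, 1.4830, -1.0550) x2=(0.2070, -0.1716, -0.2537) x3=(0.8309, -0.9330, -1.5961)

no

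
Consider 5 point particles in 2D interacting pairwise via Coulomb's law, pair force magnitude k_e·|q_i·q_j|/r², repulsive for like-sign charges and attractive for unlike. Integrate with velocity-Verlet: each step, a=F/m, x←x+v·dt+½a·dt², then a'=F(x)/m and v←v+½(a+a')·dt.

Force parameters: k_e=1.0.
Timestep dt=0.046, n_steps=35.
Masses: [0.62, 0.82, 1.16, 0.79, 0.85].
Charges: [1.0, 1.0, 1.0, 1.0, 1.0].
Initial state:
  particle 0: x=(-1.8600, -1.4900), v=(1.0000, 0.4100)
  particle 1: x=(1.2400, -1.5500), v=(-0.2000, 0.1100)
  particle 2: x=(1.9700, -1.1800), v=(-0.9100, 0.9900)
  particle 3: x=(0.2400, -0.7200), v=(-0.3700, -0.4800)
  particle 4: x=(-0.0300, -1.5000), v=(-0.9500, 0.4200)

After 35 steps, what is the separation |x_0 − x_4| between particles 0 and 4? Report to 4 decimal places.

2.4155

step 0: x0=(-1.8600, -1.4900) x1=(1.2400, -1.5500) x2=(1.9700, -1.1800) x3=(0.2400, -0.7200) x4=(-0.0300, -1.5000)
step 1: x0=(-1.8151, -1.4713) x1=(1.2306, -1.5463) x2=(1.9299, -1.1339) x3=(0.2229, -0.7395) x4=(-0.0750, -1.4824)
step 2: x0=(-1.7727, -1.4528) x1=(1.2208, -1.5457) x2=(1.8933, -1.0864) x3=(0.2057, -0.7538) x4=(-0.1227, -1.4685)
step 3: x0=(-1.7328, -1.4345) x1=(1.2108, -1.5483) x2=(1.8602, -1.0374) x3=(0.1888, -0.7627) x4=(-0.1730, -1.4583)
step 4: x0=(-1.6958, -1.4166) x1=(1.2006, -1.5543) x2=(1.8304, -0.9867) x3=(0.1723, -0.7664) x4=(-0.2261, -1.4517)
step 5: x0=(-1.6619, -1.3989) x1=(1.1906, -1.5637) x2=(1.8036, -0.9344) x3=(0.1563, -0.7651) x4=(-0.2818, -1.4486)
step 6: x0=(-1.6313, -1.3814) x1=(1.1809, -1.5766) x2=(1.7797, -0.8802) x3=(0.1411, -0.7591) x4=(-0.3399, -1.4487)
step 7: x0=(-1.6044, -1.3642) x1=(1.1718, -1.5928) x2=(1.7583, -0.8244) x3=(0.1265, -0.7488) x4=(-0.4001, -1.4519)
step 8: x0=(-1.5815, -1.3472) x1=(1.1635, -1.6123) x2=(1.7394, -0.7669) x3=(0.1126, -0.7343) x4=(-0.4620, -1.4578)
step 9: x0=(-1.5630, -1.3302) x1=(1.1562, -1.6347) x2=(1.7226, -0.7079) x3=(0.0993, -0.7163) x4=(-0.5251, -1.4663)
step 10: x0=(-1.5494, -1.3132) x1=(1.1500, -1.6601) x2=(1.7077, -0.6474) x3=(0.0865, -0.6948) x4=(-0.5889, -1.4771)
step 11: x0=(-1.5411, -1.2961) x1=(1.1450, -1.6881) x2=(1.6947, -0.5856) x3=(0.0743, -0.6704) x4=(-0.6528, -1.4902)
step 12: x0=(-1.5387, -1.2784) x1=(1.1412, -1.7185) x2=(1.6833, -0.5225) x3=(0.0624, -0.6431) x4=(-0.7164, -1.5055)
step 13: x0=(-1.5426, -1.2600) x1=(1.1386, -1.7513) x2=(1.6735, -0.4582) x3=(0.0509, -0.6133) x4=(-0.7789, -1.5232)
step 14: x0=(-1.5533, -1.2402) x1=(1.1373, -1.7861) x2=(1.6651, -0.3929) x3=(0.0397, -0.5812) x4=(-0.8398, -1.5434)
step 15: x0=(-1.5710, -1.2187) x1=(1.1372, -1.8230) x2=(1.6580, -0.3266) x3=(0.0286, -0.5469) x4=(-0.8989, -1.5663)
step 16: x0=(-1.5958, -1.1948) x1=(1.1383, -1.8616) x2=(1.6522, -0.2594) x3=(0.0178, -0.5107) x4=(-0.9559, -1.5923)
step 17: x0=(-1.6274, -1.1682) x1=(1.1405, -1.9019) x2=(1.6476, -0.1913) x3=(0.0071, -0.4726) x4=(-1.0107, -1.6215)
step 18: x0=(-1.6654, -1.1385) x1=(1.1439, -1.9437) x2=(1.6442, -0.1224) x3=(-0.0035, -0.4329) x4=(-1.0636, -1.6541)
step 19: x0=(-1.7092, -1.1057) x1=(1.1482, -1.9870) x2=(1.6418, -0.0528) x3=(-0.0141, -0.3917) x4=(-1.1148, -1.6901)
step 20: x0=(-1.7580, -1.0698) x1=(1.1536, -2.0315) x2=(1.6405, 0.0175) x3=(-0.0247, -0.3492) x4=(-1.1647, -1.7292)
step 21: x0=(-1.8112, -1.0310) x1=(1.1600, -2.0773) x2=(1.6401, 0.0886) x3=(-0.0353, -0.3053) x4=(-1.2136, -1.7714)
step 22: x0=(-1.8682, -0.9896) x1=(1.1672, -2.1242) x2=(1.6407, 0.1602) x3=(-0.0460, -0.2603) x4=(-1.2619, -1.8164)
step 23: x0=(-1.9285, -0.9459) x1=(1.1753, -2.1721) x2=(1.6422, 0.2324) x3=(-0.0568, -0.2143) x4=(-1.3097, -1.8638)
step 24: x0=(-1.9916, -0.9001) x1=(1.1841, -2.2210) x2=(1.6445, 0.3052) x3=(-0.0676, -0.1674) x4=(-1.3573, -1.9134)
step 25: x0=(-2.0572, -0.8526) x1=(1.1938, -2.2708) x2=(1.6477, 0.3786) x3=(-0.0786, -0.1195) x4=(-1.4047, -1.9650)
step 26: x0=(-2.1251, -0.8035) x1=(1.2041, -2.3215) x2=(1.6517, 0.4524) x3=(-0.0898, -0.0710) x4=(-1.4523, -2.0183)
step 27: x0=(-2.1950, -0.7531) x1=(1.2151, -2.3729) x2=(1.6565, 0.5268) x3=(-0.1011, -0.0217) x4=(-1.4999, -2.0732)
step 28: x0=(-2.2666, -0.7015) x1=(1.2268, -2.4250) x2=(1.6619, 0.6016) x3=(-0.1126, 0.0282) x4=(-1.5476, -2.1295)
step 29: x0=(-2.3398, -0.6489) x1=(1.2390, -2.4778) x2=(1.6681, 0.6769) x3=(-0.1243, 0.0787) x4=(-1.5956, -2.1870)
step 30: x0=(-2.4146, -0.5954) x1=(1.2518, -2.5313) x2=(1.6750, 0.7527) x3=(-0.1362, 0.1297) x4=(-1.6437, -2.2456)
step 31: x0=(-2.4906, -0.5411) x1=(1.2652, -2.5853) x2=(1.6825, 0.8288) x3=(-0.1482, 0.1811) x4=(-1.6921, -2.3052)
step 32: x0=(-2.5680, -0.4861) x1=(1.2790, -2.6398) x2=(1.6907, 0.9053) x3=(-0.1605, 0.2329) x4=(-1.7408, -2.3657)
step 33: x0=(-2.6464, -0.4305) x1=(1.2934, -2.6949) x2=(1.6994, 0.9823) x3=(-0.1730, 0.2851) x4=(-1.7897, -2.4270)
step 34: x0=(-2.7260, -0.3743) x1=(1.3082, -2.7505) x2=(1.7088, 1.0596) x3=(-0.1857, 0.3376) x4=(-1.8389, -2.4891)
step 35: x0=(-2.8066, -0.3177) x1=(1.3234, -2.8065) x2=(1.7187, 1.1372) x3=(-0.1986, 0.3904) x4=(-1.8883, -2.5518)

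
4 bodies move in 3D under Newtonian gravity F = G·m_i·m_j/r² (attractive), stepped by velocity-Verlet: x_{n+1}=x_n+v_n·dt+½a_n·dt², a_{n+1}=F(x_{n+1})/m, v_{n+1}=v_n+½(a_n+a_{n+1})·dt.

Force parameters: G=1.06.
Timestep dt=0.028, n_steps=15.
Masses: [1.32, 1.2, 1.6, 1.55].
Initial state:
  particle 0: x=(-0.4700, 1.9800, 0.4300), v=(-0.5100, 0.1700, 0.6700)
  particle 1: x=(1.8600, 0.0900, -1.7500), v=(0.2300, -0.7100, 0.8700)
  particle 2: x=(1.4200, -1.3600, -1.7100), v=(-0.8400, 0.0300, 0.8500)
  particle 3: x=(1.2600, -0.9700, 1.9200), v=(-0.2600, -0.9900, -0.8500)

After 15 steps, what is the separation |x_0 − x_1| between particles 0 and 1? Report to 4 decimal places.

4.0412

step 0: x0=(-0.4700, 1.9800, 0.4300) x1=(1.8600, 0.0900, -1.7500) x2=(1.4200, -1.3600, -1.7100) x3=(1.2600, -0.9700, 1.9200)
step 1: x0=(-0.4842, 1.9847, 0.4487) x1=(1.8663, 0.0699, -1.7256) x2=(1.3965, -1.3589, -1.6861) x3=(1.2527, -0.9977, 1.8961)
step 2: x0=(-0.4983, 1.9892, 0.4674) x1=(1.8724, 0.0492, -1.7010) x2=(1.3732, -1.3574, -1.6622) x3=(1.2454, -1.0253, 1.8720)
step 3: x0=(-0.5123, 1.9935, 0.4861) x1=(1.8782, 0.0279, -1.6763) x2=(1.3499, -1.3554, -1.6381) x3=(1.2381, -1.0528, 1.8477)
step 4: x0=(-0.5262, 1.9977, 0.5047) x1=(1.8837, 0.0061, -1.6514) x2=(1.3268, -1.3529, -1.6139) x3=(1.2307, -1.0803, 1.8232)
step 5: x0=(-0.5399, 2.0018, 0.5233) x1=(1.8890, -0.0162, -1.6264) x2=(1.3039, -1.3499, -1.5895) x3=(1.2233, -1.1077, 1.7985)
step 6: x0=(-0.5536, 2.0056, 0.5418) x1=(1.8939, -0.0391, -1.6012) x2=(1.2811, -1.3464, -1.5651) x3=(1.2159, -1.1350, 1.7736)
step 7: x0=(-0.5671, 2.0093, 0.5603) x1=(1.8985, -0.0626, -1.5759) x2=(1.2584, -1.3425, -1.5405) x3=(1.2085, -1.1623, 1.7485)
step 8: x0=(-0.5805, 2.0129, 0.5788) x1=(1.9027, -0.0867, -1.5504) x2=(1.2360, -1.3381, -1.5158) x3=(1.2011, -1.1894, 1.7231)
step 9: x0=(-0.5938, 2.0163, 0.5972) x1=(1.9066, -0.1113, -1.5248) x2=(1.2138, -1.3331, -1.4909) x3=(1.1937, -1.2165, 1.6976)
step 10: x0=(-0.6070, 2.0195, 0.6155) x1=(1.9100, -0.1365, -1.4991) x2=(1.1918, -1.3277, -1.4659) x3=(1.1862, -1.2435, 1.6718)
step 11: x0=(-0.6201, 2.0225, 0.6339) x1=(1.9130, -0.1623, -1.4731) x2=(1.1700, -1.3218, -1.4407) x3=(1.1787, -1.2704, 1.6457)
step 12: x0=(-0.6331, 2.0254, 0.6521) x1=(1.9156, -0.1887, -1.4470) x2=(1.1485, -1.3154, -1.4154) x3=(1.1712, -1.2972, 1.6195)
step 13: x0=(-0.6459, 2.0281, 0.6704) x1=(1.9177, -0.2156, -1.4208) x2=(1.1273, -1.3086, -1.3900) x3=(1.1637, -1.3239, 1.5930)
step 14: x0=(-0.6587, 2.0307, 0.6885) x1=(1.9193, -0.2432, -1.3944) x2=(1.1064, -1.3012, -1.3644) x3=(1.1562, -1.3506, 1.5662)
step 15: x0=(-0.6713, 2.0331, 0.7067) x1=(1.9204, -0.2713, -1.3678) x2=(1.0858, -1.2933, -1.3386) x3=(1.1487, -1.3771, 1.5392)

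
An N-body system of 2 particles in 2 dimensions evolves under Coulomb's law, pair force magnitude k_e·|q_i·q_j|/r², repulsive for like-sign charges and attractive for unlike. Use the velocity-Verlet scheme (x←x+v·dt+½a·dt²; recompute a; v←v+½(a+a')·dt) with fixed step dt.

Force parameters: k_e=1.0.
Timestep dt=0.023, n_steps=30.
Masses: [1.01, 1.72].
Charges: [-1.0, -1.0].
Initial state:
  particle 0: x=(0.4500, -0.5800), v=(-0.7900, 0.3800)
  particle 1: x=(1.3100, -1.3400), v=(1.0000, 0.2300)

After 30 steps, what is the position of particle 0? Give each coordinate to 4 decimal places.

(-0.1853, -0.2554)

step 0: x0=(0.4500, -0.5800) x1=(1.3100, -1.3400)
step 1: x0=(0.4317, -0.5711) x1=(1.3331, -1.3348)
step 2: x0=(0.4131, -0.5620) x1=(1.3563, -1.3297)
step 3: x0=(0.3942, -0.5527) x1=(1.3798, -1.3248)
step 4: x0=(0.3751, -0.5431) x1=(1.4033, -1.3200)
step 5: x0=(0.3557, -0.5334) x1=(1.4271, -1.3153)
step 6: x0=(0.3360, -0.5235) x1=(1.4509, -1.3107)
step 7: x0=(0.3162, -0.5134) x1=(1.4749, -1.3061)
step 8: x0=(0.2961, -0.5032) x1=(1.4990, -1.3017)
step 9: x0=(0.2758, -0.4928) x1=(1.5233, -1.2974)
step 10: x0=(0.2553, -0.4823) x1=(1.5476, -1.2931)
step 11: x0=(0.2346, -0.4717) x1=(1.5721, -1.2889)
step 12: x0=(0.2137, -0.4610) x1=(1.5967, -1.2848)
step 13: x0=(0.1927, -0.4502) x1=(1.6214, -1.2807)
step 14: x0=(0.1715, -0.4393) x1=(1.6462, -1.2767)
step 15: x0=(0.1501, -0.4283) x1=(1.6710, -1.2728)
step 16: x0=(0.1286, -0.4172) x1=(1.6960, -1.2689)
step 17: x0=(0.1070, -0.4060) x1=(1.7211, -1.2650)
step 18: x0=(0.0852, -0.3948) x1=(1.7462, -1.2612)
step 19: x0=(0.0632, -0.3834) x1=(1.7714, -1.2574)
step 20: x0=(0.0412, -0.3721) x1=(1.7967, -1.2537)
step 21: x0=(0.0190, -0.3606) x1=(1.8220, -1.2500)
step 22: x0=(-0.0033, -0.3491) x1=(1.8475, -1.2463)
step 23: x0=(-0.0257, -0.3376) x1=(1.8729, -1.2426)
step 24: x0=(-0.0482, -0.3260) x1=(1.8985, -1.2390)
step 25: x0=(-0.0708, -0.3143) x1=(1.9241, -1.2355)
step 26: x0=(-0.0935, -0.3026) x1=(1.9498, -1.2319)
step 27: x0=(-0.1164, -0.2909) x1=(1.9755, -1.2284)
step 28: x0=(-0.1393, -0.2791) x1=(2.0013, -1.2249)
step 29: x0=(-0.1622, -0.2673) x1=(2.0271, -1.2214)
step 30: x0=(-0.1853, -0.2554) x1=(2.0530, -1.2179)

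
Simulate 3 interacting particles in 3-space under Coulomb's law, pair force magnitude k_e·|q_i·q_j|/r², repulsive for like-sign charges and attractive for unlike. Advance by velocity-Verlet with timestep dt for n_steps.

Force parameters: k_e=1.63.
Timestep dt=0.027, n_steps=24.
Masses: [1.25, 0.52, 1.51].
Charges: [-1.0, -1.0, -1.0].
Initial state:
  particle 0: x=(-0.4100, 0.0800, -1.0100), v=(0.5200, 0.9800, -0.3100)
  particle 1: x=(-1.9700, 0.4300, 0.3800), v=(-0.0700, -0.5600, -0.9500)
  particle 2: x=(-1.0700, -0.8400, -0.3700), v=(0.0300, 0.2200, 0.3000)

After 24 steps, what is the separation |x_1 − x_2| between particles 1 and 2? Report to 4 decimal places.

step 0: x0=(-0.4100, 0.0800, -1.0100) x1=(-1.9700, 0.4300, 0.3800) x2=(-1.0700, -0.8400, -0.3700)
step 1: x0=(-0.3957, 0.1066, -1.0186) x1=(-1.9723, 0.4152, 0.3547) x2=(-1.0692, -0.8343, -0.3618)
step 2: x0=(-0.3810, 0.1336, -1.0276) x1=(-1.9754, 0.4011, 0.3300) x2=(-1.0686, -0.8292, -0.3536)
step 3: x0=(-0.3659, 0.1610, -1.0369) x1=(-1.9793, 0.3876, 0.3060) x2=(-1.0679, -0.8245, -0.3452)
step 4: x0=(-0.3504, 0.1886, -1.0467) x1=(-1.9840, 0.3748, 0.2827) x2=(-1.0674, -0.8203, -0.3368)
step 5: x0=(-0.3345, 0.2166, -1.0568) x1=(-1.9897, 0.3627, 0.2600) x2=(-1.0668, -0.8167, -0.3283)
step 6: x0=(-0.3182, 0.2448, -1.0673) x1=(-1.9962, 0.3512, 0.2380) x2=(-1.0663, -0.8135, -0.3197)
step 7: x0=(-0.3015, 0.2734, -1.0781) x1=(-2.0037, 0.3404, 0.2166) x2=(-1.0657, -0.8108, -0.3110)
step 8: x0=(-0.2845, 0.3022, -1.0892) x1=(-2.0121, 0.3304, 0.1958) x2=(-1.0652, -0.8085, -0.3023)
step 9: x0=(-0.2670, 0.3313, -1.1007) x1=(-2.0215, 0.3210, 0.1755) x2=(-1.0646, -0.8068, -0.2935)
step 10: x0=(-0.2493, 0.3607, -1.1124) x1=(-2.0318, 0.3123, 0.1559) x2=(-1.0639, -0.8054, -0.2847)
step 11: x0=(-0.2312, 0.3903, -1.1245) x1=(-2.0432, 0.3043, 0.1368) x2=(-1.0632, -0.8046, -0.2758)
step 12: x0=(-0.2128, 0.4201, -1.1368) x1=(-2.0555, 0.2969, 0.1182) x2=(-1.0624, -0.8041, -0.2668)
step 13: x0=(-0.1941, 0.4502, -1.1494) x1=(-2.0689, 0.2903, 0.1002) x2=(-1.0616, -0.8041, -0.2578)
step 14: x0=(-0.1750, 0.4806, -1.1623) x1=(-2.0833, 0.2843, 0.0826) x2=(-1.0606, -0.8045, -0.2488)
step 15: x0=(-0.1557, 0.5111, -1.1754) x1=(-2.0986, 0.2790, 0.0655) x2=(-1.0595, -0.8053, -0.2397)
step 16: x0=(-0.1361, 0.5419, -1.1887) x1=(-2.1150, 0.2743, 0.0487) x2=(-1.0583, -0.8065, -0.2306)
step 17: x0=(-0.1162, 0.5729, -1.2023) x1=(-2.1325, 0.2702, 0.0324) x2=(-1.0570, -0.8081, -0.2214)
step 18: x0=(-0.0960, 0.6040, -1.2160) x1=(-2.1509, 0.2668, 0.0165) x2=(-1.0555, -0.8101, -0.2122)
step 19: x0=(-0.0756, 0.6354, -1.2300) x1=(-2.1703, 0.2640, 0.0008) x2=(-1.0540, -0.8125, -0.2029)
step 20: x0=(-0.0550, 0.6670, -1.2442) x1=(-2.1907, 0.2617, -0.0145) x2=(-1.0522, -0.8152, -0.1935)
step 21: x0=(-0.0341, 0.6987, -1.2586) x1=(-2.2121, 0.2600, -0.0295) x2=(-1.0504, -0.8183, -0.1841)
step 22: x0=(-0.0130, 0.7306, -1.2731) x1=(-2.2345, 0.2589, -0.0442) x2=(-1.0484, -0.8217, -0.1747)
step 23: x0=(0.0084, 0.7627, -1.2878) x1=(-2.2578, 0.2583, -0.0588) x2=(-1.0462, -0.8254, -0.1651)
step 24: x0=(0.0299, 0.7950, -1.3027) x1=(-2.2820, 0.2582, -0.0731) x2=(-1.0440, -0.8294, -0.1556)

1.6500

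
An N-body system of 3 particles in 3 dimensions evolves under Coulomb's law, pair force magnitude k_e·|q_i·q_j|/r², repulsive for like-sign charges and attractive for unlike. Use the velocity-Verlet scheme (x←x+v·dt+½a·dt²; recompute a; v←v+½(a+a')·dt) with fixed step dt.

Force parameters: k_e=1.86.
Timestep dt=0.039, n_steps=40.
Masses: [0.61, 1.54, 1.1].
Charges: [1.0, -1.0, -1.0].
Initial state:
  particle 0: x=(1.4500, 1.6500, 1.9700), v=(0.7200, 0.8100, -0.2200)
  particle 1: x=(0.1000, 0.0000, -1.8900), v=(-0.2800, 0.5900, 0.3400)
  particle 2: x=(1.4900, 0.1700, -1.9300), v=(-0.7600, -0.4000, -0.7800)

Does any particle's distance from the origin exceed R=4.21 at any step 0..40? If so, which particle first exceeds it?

step 0: x0=(1.4500, 1.6500, 1.9700) x1=(0.1000, 0.0000, -1.8900) x2=(1.4900, 0.1700, -1.9300)
step 1: x0=(1.4780, 1.6815, 1.9612) x1=(0.0886, 0.0230, -1.8767) x2=(1.4610, 0.1545, -1.9604)
step 2: x0=(1.5060, 1.7128, 1.9519) x1=(0.0763, 0.0459, -1.8632) x2=(1.4334, 0.1392, -1.9907)
step 3: x0=(1.5339, 1.7439, 1.9422) x1=(0.0631, 0.0688, -1.8496) x2=(1.4071, 0.1240, -2.0210)
step 4: x0=(1.5617, 1.7749, 1.9321) x1=(0.0489, 0.0916, -1.8358) x2=(1.3822, 0.1090, -2.0514)
step 5: x0=(1.5894, 1.8056, 1.9215) x1=(0.0337, 0.1146, -1.8217) x2=(1.3587, 0.0940, -2.0818)
step 6: x0=(1.6170, 1.8362, 1.9105) x1=(0.0176, 0.1375, -1.8073) x2=(1.3366, 0.0790, -2.1124)
step 7: x0=(1.6445, 1.8666, 1.8990) x1=(0.0005, 0.1605, -1.7927) x2=(1.3159, 0.0641, -2.1432)
step 8: x0=(1.6719, 1.8968, 1.8872) x1=(-0.0174, 0.1837, -1.7777) x2=(1.2965, 0.0491, -2.1743)
step 9: x0=(1.6992, 1.9268, 1.8749) x1=(-0.0363, 0.2070, -1.7623) x2=(1.2784, 0.0340, -2.2056)
step 10: x0=(1.7264, 1.9566, 1.8623) x1=(-0.0560, 0.2304, -1.7466) x2=(1.2616, 0.0188, -2.2372)
step 11: x0=(1.7534, 1.9862, 1.8492) x1=(-0.0765, 0.2540, -1.7305) x2=(1.2459, 0.0035, -2.2691)
step 12: x0=(1.7803, 2.0156, 1.8357) x1=(-0.0977, 0.2778, -1.7139) x2=(1.2314, -0.0120, -2.3014)
step 13: x0=(1.8071, 2.0448, 1.8219) x1=(-0.1197, 0.3018, -1.6970) x2=(1.2179, -0.0277, -2.3340)
step 14: x0=(1.8338, 2.0739, 1.8076) x1=(-0.1423, 0.3260, -1.6797) x2=(1.2055, -0.0436, -2.3670)
step 15: x0=(1.8603, 2.1027, 1.7930) x1=(-0.1656, 0.3504, -1.6619) x2=(1.1940, -0.0596, -2.4004)
step 16: x0=(1.8867, 2.1314, 1.7780) x1=(-0.1894, 0.3750, -1.6437) x2=(1.1833, -0.0759, -2.4341)
step 17: x0=(1.9129, 2.1599, 1.7627) x1=(-0.2137, 0.3999, -1.6252) x2=(1.1735, -0.0924, -2.4682)
step 18: x0=(1.9390, 2.1882, 1.7470) x1=(-0.2385, 0.4250, -1.6062) x2=(1.1644, -0.1090, -2.5027)
step 19: x0=(1.9649, 2.2163, 1.7309) x1=(-0.2638, 0.4503, -1.5869) x2=(1.1559, -0.1259, -2.5375)
step 20: x0=(1.9907, 2.2442, 1.7145) x1=(-0.2894, 0.4758, -1.5672) x2=(1.1482, -0.1430, -2.5726)
step 21: x0=(2.0163, 2.2719, 1.6977) x1=(-0.3154, 0.5016, -1.5471) x2=(1.1410, -0.1603, -2.6080)
step 22: x0=(2.0418, 2.2994, 1.6807) x1=(-0.3417, 0.5275, -1.5267) x2=(1.1344, -0.1778, -2.6437)
step 23: x0=(2.0671, 2.3268, 1.6632) x1=(-0.3683, 0.5537, -1.5059) x2=(1.1283, -0.1954, -2.6797)
step 24: x0=(2.0922, 2.3539, 1.6455) x1=(-0.3952, 0.5801, -1.4849) x2=(1.1226, -0.2133, -2.7160)
step 25: x0=(2.1172, 2.3809, 1.6274) x1=(-0.4223, 0.6066, -1.4635) x2=(1.1174, -0.2313, -2.7525)
step 26: x0=(2.1420, 2.4077, 1.6090) x1=(-0.4497, 0.6334, -1.4418) x2=(1.1126, -0.2495, -2.7893)
step 27: x0=(2.1666, 2.4343, 1.5903) x1=(-0.4772, 0.6603, -1.4198) x2=(1.1081, -0.2678, -2.8263)
step 28: x0=(2.1910, 2.4607, 1.5713) x1=(-0.5049, 0.6874, -1.3976) x2=(1.1040, -0.2862, -2.8635)
step 29: x0=(2.2152, 2.4870, 1.5520) x1=(-0.5328, 0.7147, -1.3751) x2=(1.1003, -0.3049, -2.9009)
step 30: x0=(2.2393, 2.5130, 1.5324) x1=(-0.5609, 0.7421, -1.3523) x2=(1.0968, -0.3236, -2.9385)
step 31: x0=(2.2632, 2.5389, 1.5125) x1=(-0.5890, 0.7697, -1.3293) x2=(1.0936, -0.3425, -2.9763)
step 32: x0=(2.2869, 2.5646, 1.4923) x1=(-0.6173, 0.7975, -1.3061) x2=(1.0907, -0.3614, -3.0142)
step 33: x0=(2.3104, 2.5901, 1.4719) x1=(-0.6456, 0.8254, -1.2826) x2=(1.0880, -0.3805, -3.0523)
step 34: x0=(2.3337, 2.6155, 1.4512) x1=(-0.6741, 0.8534, -1.2590) x2=(1.0856, -0.3997, -3.0906)
step 35: x0=(2.3568, 2.6407, 1.4302) x1=(-0.7026, 0.8816, -1.2351) x2=(1.0833, -0.4190, -3.1290)
step 36: x0=(2.3797, 2.6657, 1.4089) x1=(-0.7312, 0.9099, -1.2110) x2=(1.0813, -0.4384, -3.1675)
step 37: x0=(2.4024, 2.6905, 1.3874) x1=(-0.7599, 0.9384, -1.1868) x2=(1.0795, -0.4578, -3.2062)
step 38: x0=(2.4249, 2.7152, 1.3657) x1=(-0.7886, 0.9670, -1.1623) x2=(1.0778, -0.4774, -3.2450)
step 39: x0=(2.4472, 2.7396, 1.3437) x1=(-0.8173, 0.9957, -1.1377) x2=(1.0764, -0.4970, -3.2838)
step 40: x0=(2.4693, 2.7640, 1.3214) x1=(-0.8461, 1.0245, -1.1129) x2=(1.0750, -0.5167, -3.3228)

no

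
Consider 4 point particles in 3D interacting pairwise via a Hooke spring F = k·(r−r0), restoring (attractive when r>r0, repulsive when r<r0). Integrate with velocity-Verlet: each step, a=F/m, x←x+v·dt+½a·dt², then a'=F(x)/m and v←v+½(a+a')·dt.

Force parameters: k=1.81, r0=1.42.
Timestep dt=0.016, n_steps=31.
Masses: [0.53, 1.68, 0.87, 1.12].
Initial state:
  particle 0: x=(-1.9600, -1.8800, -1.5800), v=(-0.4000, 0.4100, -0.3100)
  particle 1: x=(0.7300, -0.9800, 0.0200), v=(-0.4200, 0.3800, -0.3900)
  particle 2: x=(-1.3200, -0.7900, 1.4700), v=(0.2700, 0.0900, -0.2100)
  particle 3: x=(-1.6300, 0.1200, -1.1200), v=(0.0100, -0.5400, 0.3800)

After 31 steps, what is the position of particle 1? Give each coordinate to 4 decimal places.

step 0: x0=(-1.9600, -1.8800, -1.5800) x1=(0.7300, -0.9800, 0.0200) x2=(-1.3200, -0.7900, 1.4700) x3=(-1.6300, 0.1200, -1.1200)
step 1: x0=(-1.9655, -1.8727, -1.5837) x1=(0.7228, -0.9739, 0.0136) x2=(-1.3156, -0.7886, 1.4657) x3=(-1.6296, 0.1110, -1.1136)
step 2: x0=(-1.9693, -1.8638, -1.5850) x1=(0.7146, -0.9678, 0.0071) x2=(-1.3110, -0.7874, 1.4594) x3=(-1.6287, 0.1014, -1.1065)
step 3: x0=(-1.9714, -1.8535, -1.5839) x1=(0.7054, -0.9616, 0.0002) x2=(-1.3062, -0.7863, 1.4513) x3=(-1.6273, 0.0911, -1.0987)
step 4: x0=(-1.9717, -1.8416, -1.5804) x1=(0.6953, -0.9554, -0.0068) x2=(-1.3012, -0.7854, 1.4412) x3=(-1.6253, 0.0802, -1.0902)
step 5: x0=(-1.9703, -1.8283, -1.5745) x1=(0.6842, -0.9492, -0.0140) x2=(-1.2960, -0.7845, 1.4293) x3=(-1.6229, 0.0687, -1.0811)
step 6: x0=(-1.9672, -1.8136, -1.5662) x1=(0.6721, -0.9430, -0.0215) x2=(-1.2907, -0.7839, 1.4155) x3=(-1.6201, 0.0566, -1.0713)
step 7: x0=(-1.9624, -1.7975, -1.5556) x1=(0.6591, -0.9368, -0.0292) x2=(-1.2853, -0.7833, 1.3999) x3=(-1.6167, 0.0439, -1.0610)
step 8: x0=(-1.9559, -1.7801, -1.5427) x1=(0.6453, -0.9305, -0.0370) x2=(-1.2797, -0.7829, 1.3824) x3=(-1.6129, 0.0306, -1.0500)
step 9: x0=(-1.9478, -1.7614, -1.5276) x1=(0.6305, -0.9242, -0.0451) x2=(-1.2739, -0.7827, 1.3633) x3=(-1.6086, 0.0169, -1.0384)
step 10: x0=(-1.9380, -1.7414, -1.5102) x1=(0.6148, -0.9180, -0.0534) x2=(-1.2681, -0.7825, 1.3424) x3=(-1.6039, 0.0026, -1.0262)
step 11: x0=(-1.9267, -1.7203, -1.4908) x1=(0.5983, -0.9117, -0.0618) x2=(-1.2621, -0.7825, 1.3199) x3=(-1.5987, -0.0122, -1.0135)
step 12: x0=(-1.9139, -1.6980, -1.4693) x1=(0.5809, -0.9054, -0.0705) x2=(-1.2559, -0.7826, 1.2958) x3=(-1.5931, -0.0274, -1.0002)
step 13: x0=(-1.8995, -1.6747, -1.4458) x1=(0.5627, -0.8991, -0.0792) x2=(-1.2497, -0.7828, 1.2701) x3=(-1.5870, -0.0430, -0.9864)
step 14: x0=(-1.8837, -1.6504, -1.4204) x1=(0.5438, -0.8928, -0.0882) x2=(-1.2434, -0.7831, 1.2429) x3=(-1.5806, -0.0590, -0.9721)
step 15: x0=(-1.8666, -1.6251, -1.3932) x1=(0.5240, -0.8865, -0.0973) x2=(-1.2369, -0.7835, 1.2142) x3=(-1.5737, -0.0754, -0.9573)
step 16: x0=(-1.8480, -1.5989, -1.3643) x1=(0.5036, -0.8802, -0.1066) x2=(-1.2304, -0.7840, 1.1842) x3=(-1.5665, -0.0921, -0.9420)
step 17: x0=(-1.8282, -1.5720, -1.3336) x1=(0.4824, -0.8739, -0.1160) x2=(-1.2237, -0.7846, 1.1529) x3=(-1.5588, -0.1092, -0.9263)
step 18: x0=(-1.8072, -1.5444, -1.3015) x1=(0.4606, -0.8676, -0.1255) x2=(-1.2170, -0.7853, 1.1203) x3=(-1.5508, -0.1265, -0.9102)
step 19: x0=(-1.7850, -1.5161, -1.2679) x1=(0.4381, -0.8613, -0.1351) x2=(-1.2102, -0.7860, 1.0865) x3=(-1.5425, -0.1440, -0.8936)
step 20: x0=(-1.7617, -1.4873, -1.2329) x1=(0.4150, -0.8550, -0.1449) x2=(-1.2033, -0.7868, 1.0517) x3=(-1.5338, -0.1617, -0.8767)
step 21: x0=(-1.7373, -1.4580, -1.1967) x1=(0.3913, -0.8487, -0.1548) x2=(-1.1964, -0.7877, 1.0158) x3=(-1.5247, -0.1796, -0.8594)
step 22: x0=(-1.7121, -1.4283, -1.1593) x1=(0.3670, -0.8424, -0.1647) x2=(-1.1893, -0.7887, 0.9790) x3=(-1.5154, -0.1977, -0.8418)
step 23: x0=(-1.6859, -1.3983, -1.1209) x1=(0.3423, -0.8361, -0.1748) x2=(-1.1822, -0.7897, 0.9413) x3=(-1.5057, -0.2158, -0.8239)
step 24: x0=(-1.6589, -1.3680, -1.0816) x1=(0.3170, -0.8298, -0.1849) x2=(-1.1751, -0.7907, 0.9029) x3=(-1.4958, -0.2340, -0.8057)
step 25: x0=(-1.6311, -1.3377, -1.0415) x1=(0.2913, -0.8236, -0.1951) x2=(-1.1679, -0.7918, 0.8638) x3=(-1.4856, -0.2523, -0.7872)
step 26: x0=(-1.6027, -1.3073, -1.0006) x1=(0.2653, -0.8173, -0.2054) x2=(-1.1606, -0.7930, 0.8241) x3=(-1.4752, -0.2705, -0.7686)
step 27: x0=(-1.5738, -1.2769, -0.9592) x1=(0.2388, -0.8110, -0.2157) x2=(-1.1533, -0.7941, 0.7839) x3=(-1.4646, -0.2887, -0.7497)
step 28: x0=(-1.5442, -1.2467, -0.9173) x1=(0.2121, -0.8048, -0.2260) x2=(-1.1459, -0.7953, 0.7432) x3=(-1.4537, -0.3068, -0.7306)
step 29: x0=(-1.5143, -1.2166, -0.8751) x1=(0.1850, -0.7985, -0.2364) x2=(-1.1384, -0.7965, 0.7022) x3=(-1.4427, -0.3248, -0.7114)
step 30: x0=(-1.4840, -1.1869, -0.8325) x1=(0.1577, -0.7922, -0.2469) x2=(-1.1310, -0.7977, 0.6610) x3=(-1.4315, -0.3426, -0.6921)
step 31: x0=(-1.4534, -1.1575, -0.7898) x1=(0.1302, -0.7860, -0.2574) x2=(-1.1234, -0.7990, 0.6196) x3=(-1.4202, -0.3602, -0.6727)

(0.1302, -0.7860, -0.2574)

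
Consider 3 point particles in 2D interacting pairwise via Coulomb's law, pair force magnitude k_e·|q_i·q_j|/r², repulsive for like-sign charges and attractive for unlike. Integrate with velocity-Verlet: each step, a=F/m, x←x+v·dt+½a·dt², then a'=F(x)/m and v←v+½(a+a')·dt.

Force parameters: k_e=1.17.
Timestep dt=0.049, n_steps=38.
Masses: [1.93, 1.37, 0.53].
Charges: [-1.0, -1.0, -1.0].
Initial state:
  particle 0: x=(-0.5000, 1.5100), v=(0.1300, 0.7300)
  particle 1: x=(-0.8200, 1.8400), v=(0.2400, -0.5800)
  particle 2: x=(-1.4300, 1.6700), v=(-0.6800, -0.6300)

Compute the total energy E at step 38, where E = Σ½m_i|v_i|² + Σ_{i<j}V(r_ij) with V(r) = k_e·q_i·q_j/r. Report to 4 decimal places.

6.6580

step 0: x0=(-0.5000, 1.5100) x1=(-0.8200, 1.8400) x2=(-1.4300, 1.6700)
step 1: x0=(-0.4904, 1.5432) x1=(-0.8092, 1.8157) x2=(-1.4726, 1.6379)
step 2: x0=(-0.4731, 1.5708) x1=(-0.8030, 1.8002) x2=(-1.5315, 1.6033)
step 3: x0=(-0.4470, 1.5932) x1=(-0.8037, 1.7928) x2=(-1.6041, 1.5665)
step 4: x0=(-0.4123, 1.6115) x1=(-0.8124, 1.7923) x2=(-1.6880, 1.5275)
step 5: x0=(-0.3698, 1.6266) x1=(-0.8283, 1.7968) x2=(-1.7813, 1.4865)
step 6: x0=(-0.3209, 1.6398) x1=(-0.8504, 1.8050) x2=(-1.8821, 1.4436)
step 7: x0=(-0.2668, 1.6516) x1=(-0.8772, 1.8157) x2=(-1.9893, 1.3989)
step 8: x0=(-0.2088, 1.6625) x1=(-0.9076, 1.8282) x2=(-2.1017, 1.3527)
step 9: x0=(-0.1476, 1.6728) x1=(-0.9407, 1.8421) x2=(-2.2185, 1.3050)
step 10: x0=(-0.0840, 1.6827) x1=(-0.9759, 1.8571) x2=(-2.3391, 1.2561)
step 11: x0=(-0.0183, 1.6923) x1=(-1.0127, 1.8729) x2=(-2.4628, 1.2060)
step 12: x0=(0.0489, 1.7018) x1=(-1.0507, 1.8895) x2=(-2.5893, 1.1549)
step 13: x0=(0.1176, 1.7110) x1=(-1.0897, 1.9066) x2=(-2.7181, 1.1029)
step 14: x0=(0.1873, 1.7202) x1=(-1.1295, 1.9242) x2=(-2.8489, 1.0500)
step 15: x0=(0.2580, 1.7292) x1=(-1.1700, 1.9422) x2=(-2.9816, 0.9963)
step 16: x0=(0.3296, 1.7382) x1=(-1.2110, 1.9606) x2=(-3.1159, 0.9420)
step 17: x0=(0.4018, 1.7472) x1=(-1.2524, 1.9793) x2=(-3.2516, 0.8870)
step 18: x0=(0.4747, 1.7560) x1=(-1.2942, 1.9983) x2=(-3.3885, 0.8314)
step 19: x0=(0.5481, 1.7649) x1=(-1.3364, 2.0176) x2=(-3.5266, 0.7754)
step 20: x0=(0.6220, 1.7737) x1=(-1.3788, 2.0371) x2=(-3.6657, 0.7188)
step 21: x0=(0.6963, 1.7824) x1=(-1.4215, 2.0569) x2=(-3.8057, 0.6618)
step 22: x0=(0.7710, 1.7912) x1=(-1.4644, 2.0768) x2=(-3.9465, 0.6044)
step 23: x0=(0.8460, 1.7999) x1=(-1.5074, 2.0969) x2=(-4.0882, 0.5465)
step 24: x0=(0.9213, 1.8086) x1=(-1.5507, 2.1171) x2=(-4.2305, 0.4884)
step 25: x0=(0.9970, 1.8173) x1=(-1.5941, 2.1375) x2=(-4.3734, 0.4299)
step 26: x0=(1.0729, 1.8260) x1=(-1.6376, 2.1581) x2=(-4.5170, 0.3711)
step 27: x0=(1.1490, 1.8346) x1=(-1.6813, 2.1788) x2=(-4.6611, 0.3121)
step 28: x0=(1.2253, 1.8433) x1=(-1.7250, 2.1996) x2=(-4.8057, 0.2527)
step 29: x0=(1.3019, 1.8519) x1=(-1.7689, 2.2205) x2=(-4.9508, 0.1932)
step 30: x0=(1.3786, 1.8606) x1=(-1.8128, 2.2415) x2=(-5.0963, 0.1333)
step 31: x0=(1.4555, 1.8692) x1=(-1.8569, 2.2626) x2=(-5.2422, 0.0733)
step 32: x0=(1.5325, 1.8778) x1=(-1.9010, 2.2838) x2=(-5.3885, 0.0131)
step 33: x0=(1.6097, 1.8864) x1=(-1.9451, 2.3050) x2=(-5.5352, -0.0474)
step 34: x0=(1.6871, 1.8950) x1=(-1.9894, 2.3264) x2=(-5.6822, -0.1080)
step 35: x0=(1.7646, 1.9036) x1=(-2.0337, 2.3478) x2=(-5.8295, -0.1688)
step 36: x0=(1.8421, 1.9122) x1=(-2.0781, 2.3693) x2=(-5.9771, -0.2297)
step 37: x0=(1.9199, 1.9208) x1=(-2.1225, 2.3909) x2=(-6.1249, -0.2908)
step 38: x0=(1.9977, 1.9294) x1=(-2.1670, 2.4125) x2=(-6.2731, -0.3521)
step 0 velocities: v0=(0.1300, 0.7300) v1=(0.2400, -0.5800) v2=(-0.6800, -0.6300)
step 0: KE=1.0282, PE=5.6328, E=6.6609
step 38 velocities: v0=(1.5891, 0.1751) v1=(-0.9080, 0.4421) v2=(-3.0258, -1.2515)
step 38: KE=6.0062, PE=0.6518, E=6.6580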